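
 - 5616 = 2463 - 8079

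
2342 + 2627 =4969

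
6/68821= 6/68821 = 0.00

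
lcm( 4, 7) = 28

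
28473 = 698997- 670524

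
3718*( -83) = -308594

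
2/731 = 2/731 = 0.00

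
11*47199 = 519189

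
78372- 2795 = 75577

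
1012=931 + 81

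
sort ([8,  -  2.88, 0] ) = [ - 2.88 , 0, 8]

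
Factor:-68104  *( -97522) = 6641638288  =  2^4*8513^1*48761^1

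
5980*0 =0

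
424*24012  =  10181088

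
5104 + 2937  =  8041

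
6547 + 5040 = 11587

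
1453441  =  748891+704550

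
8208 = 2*4104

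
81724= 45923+35801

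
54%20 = 14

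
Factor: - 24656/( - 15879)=2^4*3^( - 1)*23^1*79^( - 1)  =  368/237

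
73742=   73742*1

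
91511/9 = 91511/9= 10167.89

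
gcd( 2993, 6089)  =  1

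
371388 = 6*61898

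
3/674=3/674 = 0.00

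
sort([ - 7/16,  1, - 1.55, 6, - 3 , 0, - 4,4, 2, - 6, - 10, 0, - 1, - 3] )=[-10, - 6, - 4, - 3, - 3, - 1.55, - 1, -7/16,0,0,  1, 2, 4, 6] 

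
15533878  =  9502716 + 6031162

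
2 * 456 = 912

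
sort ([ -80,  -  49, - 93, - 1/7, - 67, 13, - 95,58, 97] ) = [-95, - 93,-80,  -  67,-49,  -  1/7,13 , 58, 97] 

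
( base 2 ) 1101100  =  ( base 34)36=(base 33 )39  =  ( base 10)108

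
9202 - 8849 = 353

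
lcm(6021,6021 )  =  6021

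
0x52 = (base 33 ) 2G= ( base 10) 82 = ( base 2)1010010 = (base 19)46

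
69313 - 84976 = - 15663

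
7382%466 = 392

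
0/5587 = 0 = 0.00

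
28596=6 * 4766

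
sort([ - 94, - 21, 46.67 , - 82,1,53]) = [-94, - 82, - 21 , 1,46.67,53] 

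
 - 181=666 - 847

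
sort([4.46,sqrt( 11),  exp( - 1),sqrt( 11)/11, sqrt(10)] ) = [sqrt( 11 ) /11,  exp( - 1), sqrt( 10 ),sqrt( 11 ), 4.46]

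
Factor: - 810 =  - 2^1 * 3^4 * 5^1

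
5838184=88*66343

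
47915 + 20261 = 68176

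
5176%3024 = 2152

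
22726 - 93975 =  - 71249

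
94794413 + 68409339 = 163203752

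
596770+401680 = 998450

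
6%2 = 0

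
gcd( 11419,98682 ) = 1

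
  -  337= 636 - 973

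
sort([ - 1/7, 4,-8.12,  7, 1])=[-8.12  , - 1/7, 1,  4,7 ] 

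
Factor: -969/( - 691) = 3^1 *17^1 * 19^1 * 691^( - 1)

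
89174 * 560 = 49937440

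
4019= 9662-5643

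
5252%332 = 272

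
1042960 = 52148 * 20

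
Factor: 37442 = 2^1*97^1*193^1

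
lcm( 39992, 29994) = 119976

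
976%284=124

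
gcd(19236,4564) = 28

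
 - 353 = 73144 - 73497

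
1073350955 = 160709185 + 912641770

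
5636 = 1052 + 4584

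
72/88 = 9/11 = 0.82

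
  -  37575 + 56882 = 19307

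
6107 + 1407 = 7514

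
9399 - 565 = 8834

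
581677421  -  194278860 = 387398561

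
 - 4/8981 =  - 4/8981=-0.00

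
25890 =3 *8630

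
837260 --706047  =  1543307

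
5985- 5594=391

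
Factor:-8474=-2^1*19^1 * 223^1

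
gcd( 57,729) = 3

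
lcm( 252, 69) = 5796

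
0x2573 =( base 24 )gfb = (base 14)36CB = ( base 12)566b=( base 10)9587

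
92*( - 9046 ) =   -  832232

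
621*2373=1473633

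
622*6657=4140654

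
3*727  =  2181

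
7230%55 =25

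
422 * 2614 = 1103108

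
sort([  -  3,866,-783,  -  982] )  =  [- 982,-783,- 3,866 ] 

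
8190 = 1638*5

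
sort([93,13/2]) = [ 13/2,93]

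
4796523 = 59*81297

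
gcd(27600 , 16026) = 6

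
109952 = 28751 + 81201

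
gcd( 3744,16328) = 104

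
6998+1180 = 8178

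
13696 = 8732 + 4964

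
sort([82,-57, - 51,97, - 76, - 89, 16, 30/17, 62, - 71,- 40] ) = [  -  89, - 76,-71, - 57, - 51, - 40,30/17,16,62,82,97]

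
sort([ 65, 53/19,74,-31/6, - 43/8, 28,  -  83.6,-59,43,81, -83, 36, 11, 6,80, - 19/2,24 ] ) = [ - 83.6, - 83, - 59, - 19/2,  -  43/8,-31/6, 53/19,6, 11,24, 28,  36 , 43, 65, 74,  80 , 81 ]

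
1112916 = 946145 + 166771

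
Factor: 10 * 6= 2^2*3^1*5^1 = 60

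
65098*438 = 28512924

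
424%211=2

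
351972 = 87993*4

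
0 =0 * ( - 9320)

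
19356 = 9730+9626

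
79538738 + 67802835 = 147341573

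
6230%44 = 26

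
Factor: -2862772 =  - 2^2*11^1*65063^1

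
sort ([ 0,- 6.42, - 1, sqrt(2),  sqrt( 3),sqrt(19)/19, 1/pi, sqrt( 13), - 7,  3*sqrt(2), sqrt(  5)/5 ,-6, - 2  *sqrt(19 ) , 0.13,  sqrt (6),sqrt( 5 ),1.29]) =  [ - 2* sqrt ( 19), - 7, - 6.42, - 6, - 1, 0, 0.13,sqrt(19) /19,1/pi , sqrt(5 ) /5,1.29, sqrt(2 ),sqrt( 3), sqrt( 5),sqrt(6 ),sqrt( 13), 3*sqrt(2 )]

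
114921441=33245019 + 81676422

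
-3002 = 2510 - 5512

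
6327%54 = 9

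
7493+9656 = 17149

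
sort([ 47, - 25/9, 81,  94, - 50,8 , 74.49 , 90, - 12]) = [-50,-12, - 25/9,8, 47,  74.49,81, 90, 94]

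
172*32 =5504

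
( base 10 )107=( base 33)38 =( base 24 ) 4b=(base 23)4F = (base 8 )153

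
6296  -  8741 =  - 2445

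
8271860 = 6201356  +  2070504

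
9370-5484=3886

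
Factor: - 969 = - 3^1*17^1*19^1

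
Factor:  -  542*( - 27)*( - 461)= - 6746274 = - 2^1*3^3*271^1 * 461^1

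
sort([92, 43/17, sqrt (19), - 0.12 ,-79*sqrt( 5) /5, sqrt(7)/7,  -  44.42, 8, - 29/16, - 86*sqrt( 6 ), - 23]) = [ -86*sqrt( 6), - 44.42, - 79*sqrt( 5)/5, - 23 ,  -  29/16 ,-0.12,sqrt(7) /7, 43/17, sqrt ( 19), 8, 92 ]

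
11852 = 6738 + 5114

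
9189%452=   149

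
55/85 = 11/17= 0.65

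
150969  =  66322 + 84647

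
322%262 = 60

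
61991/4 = 61991/4 = 15497.75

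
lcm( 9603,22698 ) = 249678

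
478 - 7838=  - 7360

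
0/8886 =0=0.00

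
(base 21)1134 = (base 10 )9769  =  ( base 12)57A1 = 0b10011000101001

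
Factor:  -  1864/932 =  - 2=-2^1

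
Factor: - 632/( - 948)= 2/3  =  2^1*3^( - 1 ) 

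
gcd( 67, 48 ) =1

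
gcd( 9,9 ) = 9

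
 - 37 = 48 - 85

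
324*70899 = 22971276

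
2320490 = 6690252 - 4369762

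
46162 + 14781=60943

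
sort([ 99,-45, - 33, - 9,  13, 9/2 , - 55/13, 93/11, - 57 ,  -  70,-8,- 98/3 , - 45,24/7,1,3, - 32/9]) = [-70, - 57 , - 45,- 45, - 33, - 98/3, - 9, - 8,- 55/13 , - 32/9, 1 , 3,24/7, 9/2,93/11,13, 99] 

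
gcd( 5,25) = 5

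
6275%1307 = 1047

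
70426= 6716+63710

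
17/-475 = -1 + 458/475=- 0.04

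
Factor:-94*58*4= -2^4*29^1*47^1 =-21808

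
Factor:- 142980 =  - 2^2 * 3^1 * 5^1 * 2383^1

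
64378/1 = 64378 = 64378.00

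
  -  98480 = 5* ( -19696) 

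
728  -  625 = 103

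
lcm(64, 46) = 1472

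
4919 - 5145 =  - 226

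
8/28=2/7 = 0.29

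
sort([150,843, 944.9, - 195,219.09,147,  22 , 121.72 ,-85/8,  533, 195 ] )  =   [ - 195, - 85/8, 22, 121.72,147,150, 195,219.09,533, 843,944.9 ] 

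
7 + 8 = 15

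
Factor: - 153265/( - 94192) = 755/464 = 2^( - 4 ) * 5^1*29^( - 1 )*151^1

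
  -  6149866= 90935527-97085393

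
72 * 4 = 288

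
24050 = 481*50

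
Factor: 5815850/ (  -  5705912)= - 2^(-2) * 5^2*41^1*2837^1*713239^(-1)  =  - 2907925/2852956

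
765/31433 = 45/1849 = 0.02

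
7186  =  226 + 6960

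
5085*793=4032405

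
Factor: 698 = 2^1* 349^1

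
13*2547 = 33111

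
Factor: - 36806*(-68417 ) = 2^1*7^1*11^1*31^1*239^1*2207^1 = 2518156102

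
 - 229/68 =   -  229/68 = - 3.37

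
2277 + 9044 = 11321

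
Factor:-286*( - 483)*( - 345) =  -2^1*3^2*5^1*7^1*11^1*13^1*23^2 = - 47657610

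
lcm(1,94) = 94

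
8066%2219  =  1409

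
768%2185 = 768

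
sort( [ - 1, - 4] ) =[ - 4, - 1] 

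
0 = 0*362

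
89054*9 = 801486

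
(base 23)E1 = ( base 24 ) db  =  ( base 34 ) 9h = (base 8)503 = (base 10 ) 323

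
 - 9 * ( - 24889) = 224001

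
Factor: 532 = 2^2* 7^1*19^1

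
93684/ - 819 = -31228/273 = - 114.39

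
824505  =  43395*19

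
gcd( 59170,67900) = 970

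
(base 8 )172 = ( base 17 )73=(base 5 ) 442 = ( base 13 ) 95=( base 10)122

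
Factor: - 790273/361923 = -3^( - 1 )*11^1*71843^1*120641^(  -  1)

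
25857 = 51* 507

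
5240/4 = 1310 = 1310.00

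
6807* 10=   68070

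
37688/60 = 628 + 2/15 =628.13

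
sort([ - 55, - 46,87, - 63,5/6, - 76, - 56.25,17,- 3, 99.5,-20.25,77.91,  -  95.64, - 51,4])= [ - 95.64 , -76, - 63, - 56.25, - 55, - 51, -46, - 20.25, - 3,5/6,4, 17,77.91,87, 99.5]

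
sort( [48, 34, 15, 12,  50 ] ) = [12, 15,34, 48, 50]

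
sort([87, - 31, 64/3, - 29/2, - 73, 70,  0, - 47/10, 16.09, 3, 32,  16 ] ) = [ - 73,-31, - 29/2,-47/10 , 0,3,16, 16.09,64/3, 32,70, 87]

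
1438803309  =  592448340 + 846354969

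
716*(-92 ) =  - 65872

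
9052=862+8190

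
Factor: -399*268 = -106932 = -2^2 * 3^1*7^1 *19^1 * 67^1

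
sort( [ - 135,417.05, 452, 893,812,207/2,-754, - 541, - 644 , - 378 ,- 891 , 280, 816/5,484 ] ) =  [ - 891,  -  754,-644,  -  541, - 378 , - 135, 207/2, 816/5 , 280,417.05, 452, 484 , 812, 893 ] 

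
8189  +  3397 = 11586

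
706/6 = 117 + 2/3 = 117.67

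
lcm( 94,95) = 8930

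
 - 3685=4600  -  8285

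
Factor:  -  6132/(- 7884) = 7/9 = 3^(-2)*7^1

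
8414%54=44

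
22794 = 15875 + 6919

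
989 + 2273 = 3262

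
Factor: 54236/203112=2^(-1)*3^(- 2 ) * 31^( -1)*149^1 =149/558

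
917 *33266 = 30504922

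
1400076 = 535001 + 865075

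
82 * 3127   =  256414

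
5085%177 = 129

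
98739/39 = 2531+10/13 = 2531.77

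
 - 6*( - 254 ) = 1524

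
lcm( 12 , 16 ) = 48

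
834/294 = 139/49 = 2.84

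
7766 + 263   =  8029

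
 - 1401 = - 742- 659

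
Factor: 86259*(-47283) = -3^2*15761^1*28753^1 = -4078584297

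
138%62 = 14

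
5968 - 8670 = - 2702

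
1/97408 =1/97408=0.00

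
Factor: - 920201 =  -  920201^1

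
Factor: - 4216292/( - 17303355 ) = 2^2*3^( - 3 )*5^(  -  1 )*128173^( - 1 ) * 1054073^1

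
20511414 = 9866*2079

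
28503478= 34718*821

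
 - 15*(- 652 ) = 9780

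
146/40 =73/20=3.65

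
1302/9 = 434/3 = 144.67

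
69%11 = 3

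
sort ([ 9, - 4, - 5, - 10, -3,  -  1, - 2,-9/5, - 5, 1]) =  [ - 10, - 5,-5 , - 4,-3, - 2,-9/5,-1, 1, 9] 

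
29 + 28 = 57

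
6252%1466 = 388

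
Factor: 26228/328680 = 2^(-1)*3^( - 2)*5^( - 1 )*11^( - 1)*79^1 = 79/990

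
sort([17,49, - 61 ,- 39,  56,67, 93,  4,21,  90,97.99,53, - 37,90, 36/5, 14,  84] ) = [ - 61, - 39,-37,4,  36/5,14,  17,21, 49,53,  56,  67,84, 90,90, 93,97.99 ]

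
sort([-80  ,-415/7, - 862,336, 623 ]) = [-862, - 80,- 415/7,  336  ,  623 ]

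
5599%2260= 1079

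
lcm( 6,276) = 276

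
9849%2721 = 1686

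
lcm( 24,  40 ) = 120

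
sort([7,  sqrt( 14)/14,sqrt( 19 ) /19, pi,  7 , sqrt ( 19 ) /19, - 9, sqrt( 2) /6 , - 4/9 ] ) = [  -  9, - 4/9, sqrt(19)/19, sqrt(19)/19,  sqrt( 2 ) /6,sqrt( 14)/14 , pi, 7, 7]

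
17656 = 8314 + 9342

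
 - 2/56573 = -1 + 56571/56573 = - 0.00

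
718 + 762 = 1480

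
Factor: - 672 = - 2^5*3^1*7^1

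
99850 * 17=1697450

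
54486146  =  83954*649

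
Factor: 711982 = 2^1*317^1*1123^1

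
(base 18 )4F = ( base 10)87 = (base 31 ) 2P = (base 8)127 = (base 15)5C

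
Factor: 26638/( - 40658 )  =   - 19/29 =- 19^1*29^( - 1) 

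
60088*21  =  1261848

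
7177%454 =367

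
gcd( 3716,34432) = 4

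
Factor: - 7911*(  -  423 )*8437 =3^5*11^1*13^1*47^1*59^1*293^1 = 28233180261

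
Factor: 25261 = 25261^1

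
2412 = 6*402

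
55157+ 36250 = 91407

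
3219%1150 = 919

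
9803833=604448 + 9199385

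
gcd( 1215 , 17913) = 3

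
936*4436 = 4152096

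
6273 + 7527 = 13800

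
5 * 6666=33330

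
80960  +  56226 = 137186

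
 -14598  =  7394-21992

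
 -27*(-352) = 9504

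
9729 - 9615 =114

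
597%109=52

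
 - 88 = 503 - 591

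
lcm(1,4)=4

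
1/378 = 1/378 = 0.00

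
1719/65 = 26 + 29/65 = 26.45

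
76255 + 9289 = 85544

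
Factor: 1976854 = 2^1*11^1*59^1*1523^1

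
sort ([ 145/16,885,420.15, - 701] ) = [ - 701,145/16,420.15,885]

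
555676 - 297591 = 258085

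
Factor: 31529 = 41^1*769^1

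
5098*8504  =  43353392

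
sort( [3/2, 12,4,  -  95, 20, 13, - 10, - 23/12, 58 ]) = [ - 95, - 10 , - 23/12,3/2,4, 12,13, 20, 58]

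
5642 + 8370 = 14012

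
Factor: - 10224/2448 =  - 17^(-1 )*71^1 = - 71/17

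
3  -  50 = -47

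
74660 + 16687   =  91347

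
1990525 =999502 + 991023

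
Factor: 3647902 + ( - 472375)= 3^1*19^1*55711^1 = 3175527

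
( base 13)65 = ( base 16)53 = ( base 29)2p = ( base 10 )83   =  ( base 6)215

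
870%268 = 66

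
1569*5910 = 9272790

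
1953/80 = 1953/80= 24.41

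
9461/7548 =1 + 1913/7548 = 1.25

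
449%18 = 17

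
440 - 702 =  - 262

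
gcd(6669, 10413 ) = 117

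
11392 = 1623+9769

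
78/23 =78/23 = 3.39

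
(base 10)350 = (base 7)1010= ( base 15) 185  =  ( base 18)118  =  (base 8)536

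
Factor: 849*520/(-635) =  - 2^3 *3^1  *13^1*127^(-1)*283^1 = - 88296/127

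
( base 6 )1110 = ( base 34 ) 7k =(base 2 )100000010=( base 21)C6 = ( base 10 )258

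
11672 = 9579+2093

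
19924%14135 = 5789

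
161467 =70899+90568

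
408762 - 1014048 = - 605286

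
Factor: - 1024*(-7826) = 8013824 = 2^11 * 7^1  *13^1*43^1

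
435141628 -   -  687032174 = 1122173802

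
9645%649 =559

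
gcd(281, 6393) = 1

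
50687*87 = 4409769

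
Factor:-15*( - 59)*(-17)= - 15045  =  - 3^1*5^1*17^1  *59^1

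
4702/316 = 2351/158 = 14.88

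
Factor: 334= 2^1 * 167^1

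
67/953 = 67/953 = 0.07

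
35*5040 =176400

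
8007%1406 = 977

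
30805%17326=13479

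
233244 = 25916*9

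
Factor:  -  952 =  - 2^3*7^1 * 17^1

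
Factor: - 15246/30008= - 2^(-2)*3^2 * 7^1*31^( - 1 ) = - 63/124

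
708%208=84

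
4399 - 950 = 3449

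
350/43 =350/43 = 8.14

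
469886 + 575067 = 1044953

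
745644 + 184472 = 930116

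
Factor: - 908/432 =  - 2^( - 2)*3^(  -  3)*227^1 = -  227/108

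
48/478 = 24/239  =  0.10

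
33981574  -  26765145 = 7216429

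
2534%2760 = 2534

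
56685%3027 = 2199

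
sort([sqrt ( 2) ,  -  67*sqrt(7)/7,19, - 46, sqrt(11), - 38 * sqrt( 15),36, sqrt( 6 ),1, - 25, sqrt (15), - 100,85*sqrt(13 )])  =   [ -38 *sqrt( 15 ), -100, - 46, - 67*sqrt(7 ) /7, - 25, 1 , sqrt( 2), sqrt(6 ), sqrt( 11), sqrt( 15), 19, 36, 85 * sqrt( 13) ] 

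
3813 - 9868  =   - 6055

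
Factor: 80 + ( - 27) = 53 = 53^1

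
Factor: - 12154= - 2^1*59^1*103^1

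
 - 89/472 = -1 + 383/472 = -0.19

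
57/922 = 57/922 = 0.06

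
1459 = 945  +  514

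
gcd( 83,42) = 1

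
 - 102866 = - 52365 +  - 50501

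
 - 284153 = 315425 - 599578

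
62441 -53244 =9197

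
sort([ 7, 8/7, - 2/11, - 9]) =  [ - 9,  -  2/11,8/7, 7 ]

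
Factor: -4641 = - 3^1*7^1 * 13^1*17^1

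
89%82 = 7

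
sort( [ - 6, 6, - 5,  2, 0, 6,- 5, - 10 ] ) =[  -  10 , - 6,- 5,  -  5, 0 , 2 , 6, 6]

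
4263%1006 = 239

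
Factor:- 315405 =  - 3^2*5^1*43^1*163^1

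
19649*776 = 15247624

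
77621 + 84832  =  162453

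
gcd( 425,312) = 1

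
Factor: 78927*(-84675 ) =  - 6683143725 = - 3^2*5^2 * 1129^1 * 26309^1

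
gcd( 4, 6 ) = 2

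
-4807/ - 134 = 4807/134 = 35.87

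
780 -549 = 231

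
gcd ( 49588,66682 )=154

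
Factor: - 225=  - 3^2*5^2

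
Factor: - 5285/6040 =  - 2^( - 3 )*7^1 = - 7/8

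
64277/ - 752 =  - 86 + 395/752=- 85.47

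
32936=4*8234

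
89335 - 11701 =77634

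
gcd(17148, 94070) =2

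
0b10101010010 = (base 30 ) 1FC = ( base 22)2HK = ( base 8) 2522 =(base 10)1362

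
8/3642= 4/1821 = 0.00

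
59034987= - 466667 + 59501654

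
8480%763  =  87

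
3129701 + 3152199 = 6281900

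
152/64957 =152/64957= 0.00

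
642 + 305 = 947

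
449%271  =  178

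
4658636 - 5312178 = -653542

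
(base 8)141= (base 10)97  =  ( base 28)3D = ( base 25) 3M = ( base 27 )3g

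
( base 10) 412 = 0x19C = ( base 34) c4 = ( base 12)2a4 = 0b110011100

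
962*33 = 31746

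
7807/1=7807   =  7807.00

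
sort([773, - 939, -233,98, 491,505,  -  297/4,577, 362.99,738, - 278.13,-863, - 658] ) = [-939, - 863, - 658 , - 278.13, - 233, - 297/4,98,362.99,491,505,577,738,773 ]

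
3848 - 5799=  - 1951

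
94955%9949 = 5414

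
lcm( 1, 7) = 7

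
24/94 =12/47 = 0.26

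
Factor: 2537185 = 5^1 *7^1*71^1*1021^1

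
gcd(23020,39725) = 5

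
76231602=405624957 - 329393355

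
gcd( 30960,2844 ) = 36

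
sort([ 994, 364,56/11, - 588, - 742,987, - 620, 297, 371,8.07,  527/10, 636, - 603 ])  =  [ - 742 , - 620, - 603, - 588, 56/11, 8.07, 527/10 , 297, 364, 371, 636, 987,994]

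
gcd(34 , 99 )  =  1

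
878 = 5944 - 5066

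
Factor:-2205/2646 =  - 5/6=- 2^( - 1 ) * 3^ ( - 1)*5^1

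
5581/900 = 5581/900 =6.20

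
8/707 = 8/707 =0.01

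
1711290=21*81490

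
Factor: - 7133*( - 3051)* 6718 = 146202376194 = 2^1*3^3*7^1 * 113^1*1019^1* 3359^1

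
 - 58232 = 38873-97105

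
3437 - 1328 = 2109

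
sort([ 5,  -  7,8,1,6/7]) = [ - 7,  6/7 , 1,5, 8 ]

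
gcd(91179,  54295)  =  1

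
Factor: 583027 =23^1 * 25349^1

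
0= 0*938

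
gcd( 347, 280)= 1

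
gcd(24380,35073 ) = 1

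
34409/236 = 34409/236=145.80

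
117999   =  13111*9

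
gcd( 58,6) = 2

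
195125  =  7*27875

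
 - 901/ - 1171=901/1171   =  0.77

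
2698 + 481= 3179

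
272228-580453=-308225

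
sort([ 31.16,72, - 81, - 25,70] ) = [ - 81, - 25,31.16,70, 72 ] 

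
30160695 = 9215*3273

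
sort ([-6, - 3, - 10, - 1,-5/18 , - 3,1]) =[ - 10,-6, - 3, - 3, - 1, - 5/18, 1 ]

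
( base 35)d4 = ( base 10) 459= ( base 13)294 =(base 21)10I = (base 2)111001011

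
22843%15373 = 7470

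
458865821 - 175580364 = 283285457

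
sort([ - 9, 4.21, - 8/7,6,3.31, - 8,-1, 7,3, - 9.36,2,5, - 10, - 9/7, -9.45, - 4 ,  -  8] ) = [ - 10, - 9.45, - 9.36,  -  9, - 8, - 8 , - 4, - 9/7,-8/7, - 1,2 , 3,3.31,  4.21,5, 6, 7]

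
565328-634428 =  -69100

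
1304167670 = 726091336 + 578076334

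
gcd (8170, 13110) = 190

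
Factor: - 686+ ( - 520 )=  - 1206 = - 2^1*3^2 *67^1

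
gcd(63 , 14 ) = 7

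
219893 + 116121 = 336014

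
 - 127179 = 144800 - 271979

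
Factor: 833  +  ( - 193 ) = 640 = 2^7*5^1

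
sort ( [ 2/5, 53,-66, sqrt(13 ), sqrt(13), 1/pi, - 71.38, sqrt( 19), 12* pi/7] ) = [ - 71.38, - 66,  1/pi, 2/5 , sqrt( 13), sqrt( 13),sqrt( 19 ), 12*pi/7, 53]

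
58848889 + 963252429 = 1022101318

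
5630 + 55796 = 61426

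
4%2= 0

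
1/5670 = 1/5670=0.00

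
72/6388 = 18/1597 = 0.01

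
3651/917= 3 + 900/917  =  3.98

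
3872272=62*62456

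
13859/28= 13859/28  =  494.96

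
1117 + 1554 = 2671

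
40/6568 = 5/821=0.01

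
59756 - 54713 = 5043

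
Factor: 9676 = 2^2*41^1*59^1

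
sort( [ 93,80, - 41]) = [ - 41 , 80,  93]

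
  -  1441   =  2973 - 4414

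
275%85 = 20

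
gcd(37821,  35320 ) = 1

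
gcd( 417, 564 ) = 3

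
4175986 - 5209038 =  -1033052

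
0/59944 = 0 = 0.00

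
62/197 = 62/197 = 0.31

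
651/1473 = 217/491 = 0.44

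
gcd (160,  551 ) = 1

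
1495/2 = 1495/2  =  747.50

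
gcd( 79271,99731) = 1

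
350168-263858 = 86310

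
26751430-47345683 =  -20594253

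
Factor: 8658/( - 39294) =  - 13/59 = - 13^1 * 59^( - 1 )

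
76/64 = 19/16  =  1.19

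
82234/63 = 1305 + 19/63= 1305.30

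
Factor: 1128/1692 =2^1*3^( - 1) = 2/3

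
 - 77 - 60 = - 137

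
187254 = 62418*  3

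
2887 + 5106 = 7993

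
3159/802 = 3159/802 = 3.94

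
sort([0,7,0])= [0, 0, 7]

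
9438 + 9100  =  18538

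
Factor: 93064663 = 83^1*1121261^1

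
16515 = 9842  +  6673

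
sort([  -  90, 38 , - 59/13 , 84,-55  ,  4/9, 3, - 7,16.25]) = [ - 90, - 55, -7,-59/13 , 4/9, 3,  16.25, 38,84 ] 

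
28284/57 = 496 + 4/19  =  496.21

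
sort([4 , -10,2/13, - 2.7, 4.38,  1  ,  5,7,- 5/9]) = [ - 10 , -2.7,-5/9, 2/13  ,  1,4,4.38, 5, 7] 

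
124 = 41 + 83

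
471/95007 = 157/31669 = 0.00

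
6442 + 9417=15859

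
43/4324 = 43/4324  =  0.01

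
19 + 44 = 63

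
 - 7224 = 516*(  -  14)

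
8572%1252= 1060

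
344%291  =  53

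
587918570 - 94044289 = 493874281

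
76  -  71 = 5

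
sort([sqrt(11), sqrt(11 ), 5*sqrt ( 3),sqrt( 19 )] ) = [ sqrt (11),sqrt( 11 ), sqrt( 19),  5*sqrt(3 )]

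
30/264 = 5/44 = 0.11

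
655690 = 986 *665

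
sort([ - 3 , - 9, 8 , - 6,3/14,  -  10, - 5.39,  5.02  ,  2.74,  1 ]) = [ - 10 , - 9 , - 6, - 5.39, - 3 , 3/14,1,2.74 , 5.02, 8 ]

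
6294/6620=3147/3310 = 0.95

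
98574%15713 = 4296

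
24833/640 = 38+513/640 = 38.80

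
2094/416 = 5  +  7/208 = 5.03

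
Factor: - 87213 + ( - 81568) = - 168781 = - 168781^1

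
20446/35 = 20446/35 = 584.17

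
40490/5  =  8098 = 8098.00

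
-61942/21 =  - 61942/21 = - 2949.62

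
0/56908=0 = 0.00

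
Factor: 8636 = 2^2*17^1 * 127^1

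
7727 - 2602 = 5125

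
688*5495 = 3780560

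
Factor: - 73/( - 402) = 2^( - 1)*3^( - 1 )*67^( - 1)*73^1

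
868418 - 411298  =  457120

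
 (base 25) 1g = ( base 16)29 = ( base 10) 41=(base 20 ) 21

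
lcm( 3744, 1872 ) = 3744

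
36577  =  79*463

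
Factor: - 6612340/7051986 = -2^1*3^( - 2 )*5^1*7^1*73^1*401^( - 1)*647^1 * 977^ ( - 1) =-3306170/3525993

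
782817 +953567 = 1736384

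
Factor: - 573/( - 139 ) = 3^1*139^( - 1)*191^1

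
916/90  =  458/45= 10.18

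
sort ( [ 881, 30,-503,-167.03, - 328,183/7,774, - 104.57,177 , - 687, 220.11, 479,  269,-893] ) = [ - 893, - 687,- 503,-328, - 167.03,-104.57,183/7, 30, 177, 220.11,  269,479, 774,881] 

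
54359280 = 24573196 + 29786084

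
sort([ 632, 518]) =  [ 518, 632]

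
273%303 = 273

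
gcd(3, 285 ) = 3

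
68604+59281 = 127885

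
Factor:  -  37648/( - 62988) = 2^2  *  3^( - 1)*13^1 * 29^( - 1) =52/87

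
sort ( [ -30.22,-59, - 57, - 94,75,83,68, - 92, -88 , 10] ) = [ - 94, -92, - 88, - 59,- 57, - 30.22,  10,68,75,83] 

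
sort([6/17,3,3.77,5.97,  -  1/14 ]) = [ - 1/14,6/17, 3,3.77,5.97] 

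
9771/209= 9771/209 = 46.75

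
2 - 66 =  - 64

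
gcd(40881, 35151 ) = 3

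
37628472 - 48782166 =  - 11153694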